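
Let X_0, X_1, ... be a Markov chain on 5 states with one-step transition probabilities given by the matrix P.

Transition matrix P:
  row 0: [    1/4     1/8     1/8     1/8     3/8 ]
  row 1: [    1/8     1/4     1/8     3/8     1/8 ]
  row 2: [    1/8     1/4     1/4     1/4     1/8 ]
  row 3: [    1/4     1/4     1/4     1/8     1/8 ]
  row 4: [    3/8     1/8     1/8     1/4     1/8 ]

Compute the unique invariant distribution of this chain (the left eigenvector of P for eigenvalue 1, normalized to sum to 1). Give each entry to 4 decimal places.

Balance equations π_j = Σ_i π_i·P[i][j]:
  π_0 = 1/4·π_0 + 1/8·π_1 + 1/8·π_2 + 1/4·π_3 + 3/8·π_4
  π_1 = 1/8·π_0 + 1/4·π_1 + 1/4·π_2 + 1/4·π_3 + 1/8·π_4
  π_2 = 1/8·π_0 + 1/8·π_1 + 1/4·π_2 + 1/4·π_3 + 1/8·π_4
  π_3 = 1/8·π_0 + 3/8·π_1 + 1/4·π_2 + 1/8·π_3 + 1/4·π_4
  normalize: π_0 + π_1 + π_2 + π_3 + π_4 = 1
Solving the linear system gives exactly π = [863/3818, 380/1909, 665/3818, 837/3818, 693/3818].

π = [0.2260, 0.1991, 0.1742, 0.2192, 0.1815]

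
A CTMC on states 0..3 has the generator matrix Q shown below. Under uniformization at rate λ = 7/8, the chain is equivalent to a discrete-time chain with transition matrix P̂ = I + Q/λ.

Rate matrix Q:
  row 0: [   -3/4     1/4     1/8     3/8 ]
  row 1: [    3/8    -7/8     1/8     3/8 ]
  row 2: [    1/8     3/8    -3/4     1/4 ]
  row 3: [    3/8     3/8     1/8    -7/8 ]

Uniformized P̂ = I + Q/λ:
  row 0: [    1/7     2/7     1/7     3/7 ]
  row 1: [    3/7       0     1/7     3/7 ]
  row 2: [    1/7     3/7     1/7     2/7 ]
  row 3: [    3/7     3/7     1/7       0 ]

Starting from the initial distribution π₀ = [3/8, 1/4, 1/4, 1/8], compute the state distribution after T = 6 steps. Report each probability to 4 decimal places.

π = [0.3017, 0.2705, 0.1429, 0.2849]

t=0: π = [0.3750, 0.2500, 0.2500, 0.1250]
t=1: π = [0.2500, 0.2679, 0.1429, 0.3393]
t=2: π = [0.3163, 0.2781, 0.1429, 0.2628]
t=3: π = [0.2974, 0.2642, 0.1429, 0.2956]
t=4: π = [0.3028, 0.2729, 0.1429, 0.2815]
t=5: π = [0.3012, 0.2684, 0.1429, 0.2875]
t=6: π = [0.3017, 0.2705, 0.1429, 0.2849]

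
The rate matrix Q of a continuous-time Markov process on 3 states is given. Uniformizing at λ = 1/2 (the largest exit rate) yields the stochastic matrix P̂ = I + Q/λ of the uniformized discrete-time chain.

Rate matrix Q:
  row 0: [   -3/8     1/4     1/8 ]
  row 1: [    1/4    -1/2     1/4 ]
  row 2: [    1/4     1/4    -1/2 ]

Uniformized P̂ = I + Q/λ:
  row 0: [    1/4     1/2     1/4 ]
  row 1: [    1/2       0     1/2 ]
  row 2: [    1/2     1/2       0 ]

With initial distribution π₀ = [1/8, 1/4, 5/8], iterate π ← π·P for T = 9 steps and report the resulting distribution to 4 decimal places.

t=0: π = [0.1250, 0.2500, 0.6250]
t=1: π = [0.4688, 0.3750, 0.1563]
t=2: π = [0.3828, 0.3125, 0.3047]
t=3: π = [0.4043, 0.3438, 0.2520]
t=4: π = [0.3989, 0.3281, 0.2729]
t=5: π = [0.4003, 0.3359, 0.2638]
t=6: π = [0.3999, 0.3320, 0.2680]
t=7: π = [0.4000, 0.3340, 0.2660]
t=8: π = [0.4000, 0.3330, 0.2670]
t=9: π = [0.4000, 0.3335, 0.2665]

π = [0.4000, 0.3335, 0.2665]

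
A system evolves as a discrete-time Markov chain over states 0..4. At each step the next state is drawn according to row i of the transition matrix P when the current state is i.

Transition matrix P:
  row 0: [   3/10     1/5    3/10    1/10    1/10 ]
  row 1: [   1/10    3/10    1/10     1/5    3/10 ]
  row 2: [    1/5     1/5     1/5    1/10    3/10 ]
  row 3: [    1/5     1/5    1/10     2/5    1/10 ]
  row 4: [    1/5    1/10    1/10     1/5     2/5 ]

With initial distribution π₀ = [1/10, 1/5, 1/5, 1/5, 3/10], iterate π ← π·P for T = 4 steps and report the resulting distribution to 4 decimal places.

π = [0.2006, 0.1952, 0.1557, 0.2057, 0.2428]

t=0: π = [0.1000, 0.2000, 0.2000, 0.2000, 0.3000]
t=1: π = [0.1900, 0.1900, 0.1400, 0.2100, 0.2700]
t=2: π = [0.2000, 0.1920, 0.1520, 0.2090, 0.2470]
t=3: π = [0.2008, 0.1945, 0.1552, 0.2066, 0.2429]
t=4: π = [0.2006, 0.1952, 0.1557, 0.2057, 0.2428]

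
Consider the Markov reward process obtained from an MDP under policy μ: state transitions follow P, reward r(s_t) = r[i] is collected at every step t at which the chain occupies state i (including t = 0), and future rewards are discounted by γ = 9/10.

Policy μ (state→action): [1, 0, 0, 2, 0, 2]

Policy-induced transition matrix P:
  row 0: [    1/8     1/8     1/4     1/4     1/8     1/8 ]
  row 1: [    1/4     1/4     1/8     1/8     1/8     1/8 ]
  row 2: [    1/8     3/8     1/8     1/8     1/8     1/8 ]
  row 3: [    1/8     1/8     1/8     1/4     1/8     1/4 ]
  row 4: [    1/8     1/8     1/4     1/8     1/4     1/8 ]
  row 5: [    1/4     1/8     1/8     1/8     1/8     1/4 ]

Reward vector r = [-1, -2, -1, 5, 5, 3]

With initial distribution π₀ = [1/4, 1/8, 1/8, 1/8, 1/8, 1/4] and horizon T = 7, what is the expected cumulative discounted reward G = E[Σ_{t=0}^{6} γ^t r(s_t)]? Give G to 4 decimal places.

t=0: π = [0.2500, 0.1250, 0.1250, 0.1250, 0.1250, 0.2500], E[r] = 1.3750, γ^t·E[r] = 1.375000, running G = 1.375000
t=1: π = [0.1719, 0.1719, 0.1719, 0.1719, 0.1406, 0.1719], E[r] = 1.3906, γ^t·E[r] = 1.251563, running G = 2.626563
t=2: π = [0.1680, 0.1895, 0.1641, 0.1680, 0.1426, 0.1680], E[r] = 1.3457, γ^t·E[r] = 1.090020, running G = 3.716582
t=3: π = [0.1697, 0.1897, 0.1638, 0.1670, 0.1428, 0.1670], E[r] = 1.3372, γ^t·E[r] = 0.974788, running G = 4.691370
t=4: π = [0.1696, 0.1897, 0.1641, 0.1671, 0.1429, 0.1667], E[r] = 1.3369, γ^t·E[r] = 0.877169, running G = 5.568540
t=5: π = [0.1696, 0.1897, 0.1641, 0.1671, 0.1429, 0.1667], E[r] = 1.3368, γ^t·E[r] = 0.789387, running G = 6.357927
t=6: π = [0.1696, 0.1897, 0.1641, 0.1671, 0.1429, 0.1667], E[r] = 1.3368, γ^t·E[r] = 0.710428, running G = 7.068355

G = 7.0684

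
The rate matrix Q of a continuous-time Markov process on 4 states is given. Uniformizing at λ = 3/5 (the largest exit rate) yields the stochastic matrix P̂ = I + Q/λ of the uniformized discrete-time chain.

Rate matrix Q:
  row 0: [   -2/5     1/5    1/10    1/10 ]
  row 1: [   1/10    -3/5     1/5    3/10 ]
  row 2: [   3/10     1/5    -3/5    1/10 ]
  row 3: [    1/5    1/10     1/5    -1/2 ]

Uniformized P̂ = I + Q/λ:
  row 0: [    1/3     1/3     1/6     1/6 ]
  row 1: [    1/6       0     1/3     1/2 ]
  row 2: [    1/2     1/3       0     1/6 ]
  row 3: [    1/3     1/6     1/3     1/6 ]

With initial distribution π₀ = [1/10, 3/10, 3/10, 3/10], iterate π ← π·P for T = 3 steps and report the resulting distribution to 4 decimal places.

t=0: π = [0.1000, 0.3000, 0.3000, 0.3000]
t=1: π = [0.3333, 0.1833, 0.2167, 0.2667]
t=2: π = [0.3389, 0.2278, 0.2056, 0.2278]
t=3: π = [0.3296, 0.2194, 0.2083, 0.2426]

π = [0.3296, 0.2194, 0.2083, 0.2426]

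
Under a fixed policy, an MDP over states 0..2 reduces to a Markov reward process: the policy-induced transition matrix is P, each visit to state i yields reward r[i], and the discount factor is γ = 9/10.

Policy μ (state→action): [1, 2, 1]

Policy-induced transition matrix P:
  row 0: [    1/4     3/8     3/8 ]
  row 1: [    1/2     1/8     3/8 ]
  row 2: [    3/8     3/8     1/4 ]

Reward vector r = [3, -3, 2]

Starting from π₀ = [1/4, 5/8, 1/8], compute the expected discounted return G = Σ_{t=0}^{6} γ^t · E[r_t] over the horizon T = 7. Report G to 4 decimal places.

G = 3.1168

t=0: π = [0.2500, 0.6250, 0.1250], E[r] = -0.8750, γ^t·E[r] = -0.875000, running G = -0.875000
t=1: π = [0.4219, 0.2188, 0.3594], E[r] = 1.3281, γ^t·E[r] = 1.195313, running G = 0.320313
t=2: π = [0.3496, 0.3203, 0.3301], E[r] = 0.7480, γ^t·E[r] = 0.605918, running G = 0.926230
t=3: π = [0.3713, 0.2949, 0.3337], E[r] = 0.8967, γ^t·E[r] = 0.653715, running G = 1.579946
t=4: π = [0.3654, 0.3013, 0.3333], E[r] = 0.8591, γ^t·E[r] = 0.563656, running G = 2.143601
t=5: π = [0.3670, 0.2997, 0.3333], E[r] = 0.8686, γ^t·E[r] = 0.512879, running G = 2.656480
t=6: π = [0.3666, 0.3001, 0.3333], E[r] = 0.8662, γ^t·E[r] = 0.460330, running G = 3.116810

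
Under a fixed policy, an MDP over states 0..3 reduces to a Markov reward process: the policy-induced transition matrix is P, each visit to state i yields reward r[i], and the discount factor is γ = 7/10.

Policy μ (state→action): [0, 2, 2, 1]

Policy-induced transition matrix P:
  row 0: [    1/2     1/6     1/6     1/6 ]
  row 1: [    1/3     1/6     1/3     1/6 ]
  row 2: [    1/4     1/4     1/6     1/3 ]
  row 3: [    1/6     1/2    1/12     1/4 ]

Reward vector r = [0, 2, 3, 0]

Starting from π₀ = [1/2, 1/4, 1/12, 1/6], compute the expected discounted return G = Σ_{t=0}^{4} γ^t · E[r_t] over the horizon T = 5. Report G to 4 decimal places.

t=0: π = [0.5000, 0.2500, 0.0833, 0.1667], E[r] = 0.7500, γ^t·E[r] = 0.750000, running G = 0.750000
t=1: π = [0.3819, 0.2292, 0.1944, 0.1944], E[r] = 1.0417, γ^t·E[r] = 0.729167, running G = 1.479167
t=2: π = [0.3484, 0.2477, 0.1887, 0.2153], E[r] = 1.0613, γ^t·E[r] = 0.520058, running G = 1.999225
t=3: π = [0.3398, 0.2541, 0.1900, 0.2160], E[r] = 1.0783, γ^t·E[r] = 0.369863, running G = 2.369088
t=4: π = [0.3381, 0.2545, 0.1910, 0.2163], E[r] = 1.0821, γ^t·E[r] = 0.259811, running G = 2.628899

G = 2.6289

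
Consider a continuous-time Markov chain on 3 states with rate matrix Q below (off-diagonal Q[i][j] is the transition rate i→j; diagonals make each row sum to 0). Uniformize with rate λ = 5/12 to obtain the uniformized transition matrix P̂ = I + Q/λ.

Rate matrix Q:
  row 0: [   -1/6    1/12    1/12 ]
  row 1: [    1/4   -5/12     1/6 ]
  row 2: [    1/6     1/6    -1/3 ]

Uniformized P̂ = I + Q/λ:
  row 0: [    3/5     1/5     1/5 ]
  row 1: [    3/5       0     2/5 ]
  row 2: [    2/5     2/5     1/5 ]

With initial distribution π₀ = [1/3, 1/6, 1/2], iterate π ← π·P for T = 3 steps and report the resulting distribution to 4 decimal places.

π = [0.5493, 0.2120, 0.2387]

t=0: π = [0.3333, 0.1667, 0.5000]
t=1: π = [0.5000, 0.2667, 0.2333]
t=2: π = [0.5533, 0.1933, 0.2533]
t=3: π = [0.5493, 0.2120, 0.2387]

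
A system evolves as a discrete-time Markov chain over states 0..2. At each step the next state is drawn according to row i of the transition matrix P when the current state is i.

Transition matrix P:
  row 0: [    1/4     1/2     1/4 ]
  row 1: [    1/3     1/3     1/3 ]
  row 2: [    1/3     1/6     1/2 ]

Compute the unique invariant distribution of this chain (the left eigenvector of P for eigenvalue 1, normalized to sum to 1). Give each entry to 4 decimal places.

Balance equations π_j = Σ_i π_i·P[i][j]:
  π_0 = 1/4·π_0 + 1/3·π_1 + 1/3·π_2
  π_1 = 1/2·π_0 + 1/3·π_1 + 1/6·π_2
  normalize: π_0 + π_1 + π_2 = 1
Solving the linear system gives exactly π = [4/13, 21/65, 24/65].

π = [0.3077, 0.3231, 0.3692]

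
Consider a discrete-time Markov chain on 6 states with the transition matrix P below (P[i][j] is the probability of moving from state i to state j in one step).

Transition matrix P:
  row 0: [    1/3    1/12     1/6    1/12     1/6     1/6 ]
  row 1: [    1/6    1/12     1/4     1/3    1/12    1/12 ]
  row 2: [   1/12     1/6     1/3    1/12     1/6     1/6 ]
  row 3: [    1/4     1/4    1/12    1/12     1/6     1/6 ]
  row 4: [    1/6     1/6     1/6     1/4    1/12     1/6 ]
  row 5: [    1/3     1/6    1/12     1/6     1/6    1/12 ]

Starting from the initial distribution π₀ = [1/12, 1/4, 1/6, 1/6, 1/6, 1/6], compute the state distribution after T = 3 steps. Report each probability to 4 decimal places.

t=0: π = [0.0833, 0.2500, 0.1667, 0.1667, 0.1667, 0.1667]
t=1: π = [0.2083, 0.1528, 0.1875, 0.1875, 0.1319, 0.1319]
t=2: π = [0.2234, 0.1522, 0.1840, 0.1545, 0.1429, 0.1429]
t=3: π = [0.2253, 0.1482, 0.1852, 0.1571, 0.1421, 0.1421]

π = [0.2253, 0.1482, 0.1852, 0.1571, 0.1421, 0.1421]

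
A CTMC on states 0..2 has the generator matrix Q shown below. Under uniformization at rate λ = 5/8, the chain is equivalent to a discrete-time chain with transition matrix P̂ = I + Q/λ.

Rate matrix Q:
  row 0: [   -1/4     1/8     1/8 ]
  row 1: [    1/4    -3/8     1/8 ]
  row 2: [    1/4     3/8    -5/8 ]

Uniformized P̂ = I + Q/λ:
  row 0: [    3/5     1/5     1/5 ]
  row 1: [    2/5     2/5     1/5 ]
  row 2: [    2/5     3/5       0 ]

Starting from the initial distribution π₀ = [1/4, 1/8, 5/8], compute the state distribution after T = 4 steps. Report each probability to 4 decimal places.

π = [0.4996, 0.3330, 0.1674]

t=0: π = [0.2500, 0.1250, 0.6250]
t=1: π = [0.4500, 0.4750, 0.0750]
t=2: π = [0.4900, 0.3250, 0.1850]
t=3: π = [0.4980, 0.3390, 0.1630]
t=4: π = [0.4996, 0.3330, 0.1674]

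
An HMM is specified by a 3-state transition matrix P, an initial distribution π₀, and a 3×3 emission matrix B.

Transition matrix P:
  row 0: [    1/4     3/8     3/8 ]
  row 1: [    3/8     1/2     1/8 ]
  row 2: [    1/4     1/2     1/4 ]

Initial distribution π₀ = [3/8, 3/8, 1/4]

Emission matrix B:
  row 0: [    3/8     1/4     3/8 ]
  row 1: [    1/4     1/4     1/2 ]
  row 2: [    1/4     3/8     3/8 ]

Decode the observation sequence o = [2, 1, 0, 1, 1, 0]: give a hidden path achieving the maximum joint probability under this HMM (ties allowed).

t=0: δ = [1.406e-01, 1.875e-01, 9.375e-02]  (obs o_0=2)
t=1: δ = [1.758e-02, 2.344e-02, 1.978e-02]  ψ = [1, 1, 0]  (obs o_1=1)
t=2: δ = [3.296e-03, 2.930e-03, 1.648e-03]  ψ = [1, 1, 0]  (obs o_2=0)
t=3: δ = [2.747e-04, 3.662e-04, 4.635e-04]  ψ = [1, 1, 0]  (obs o_3=1)
t=4: δ = [3.433e-05, 5.794e-05, 4.345e-05]  ψ = [1, 2, 2]  (obs o_4=1)
t=5: δ = [8.147e-06, 7.242e-06, 3.219e-06]  ψ = [1, 1, 0]  (obs o_5=0)
backtrack: best end state = 0; path = [1, 1, 0, 2, 1, 0]

path = [1, 1, 0, 2, 1, 0]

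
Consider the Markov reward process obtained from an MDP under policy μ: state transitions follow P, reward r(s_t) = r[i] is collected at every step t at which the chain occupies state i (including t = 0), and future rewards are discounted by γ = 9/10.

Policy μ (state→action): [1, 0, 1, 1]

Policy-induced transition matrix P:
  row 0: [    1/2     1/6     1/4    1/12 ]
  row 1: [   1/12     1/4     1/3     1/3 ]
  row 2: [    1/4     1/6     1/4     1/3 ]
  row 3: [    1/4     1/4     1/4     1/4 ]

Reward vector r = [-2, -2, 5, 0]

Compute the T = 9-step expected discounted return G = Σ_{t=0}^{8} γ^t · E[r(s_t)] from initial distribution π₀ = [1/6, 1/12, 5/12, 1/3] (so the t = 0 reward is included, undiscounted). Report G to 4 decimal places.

t=0: π = [0.1667, 0.0833, 0.4167, 0.3333], E[r] = 1.5833, γ^t·E[r] = 1.583333, running G = 1.583333
t=1: π = [0.2778, 0.2014, 0.2569, 0.2639], E[r] = 0.3264, γ^t·E[r] = 0.293750, running G = 1.877083
t=2: π = [0.2859, 0.2054, 0.2668, 0.2419], E[r] = 0.3513, γ^t·E[r] = 0.284531, running G = 2.161615
t=3: π = [0.2872, 0.2039, 0.2671, 0.2417], E[r] = 0.3533, γ^t·E[r] = 0.257520, running G = 2.419134
t=4: π = [0.2878, 0.2038, 0.2670, 0.2414], E[r] = 0.3517, γ^t·E[r] = 0.230774, running G = 2.649908
t=5: π = [0.2880, 0.2038, 0.2670, 0.2413], E[r] = 0.3514, γ^t·E[r] = 0.207506, running G = 2.857414
t=6: π = [0.2880, 0.2038, 0.2670, 0.2412], E[r] = 0.3513, γ^t·E[r] = 0.186709, running G = 3.044123
t=7: π = [0.2881, 0.2037, 0.2670, 0.2412], E[r] = 0.3513, γ^t·E[r] = 0.168025, running G = 3.212148
t=8: π = [0.2881, 0.2037, 0.2670, 0.2412], E[r] = 0.3513, γ^t·E[r] = 0.151219, running G = 3.363367

G = 3.3634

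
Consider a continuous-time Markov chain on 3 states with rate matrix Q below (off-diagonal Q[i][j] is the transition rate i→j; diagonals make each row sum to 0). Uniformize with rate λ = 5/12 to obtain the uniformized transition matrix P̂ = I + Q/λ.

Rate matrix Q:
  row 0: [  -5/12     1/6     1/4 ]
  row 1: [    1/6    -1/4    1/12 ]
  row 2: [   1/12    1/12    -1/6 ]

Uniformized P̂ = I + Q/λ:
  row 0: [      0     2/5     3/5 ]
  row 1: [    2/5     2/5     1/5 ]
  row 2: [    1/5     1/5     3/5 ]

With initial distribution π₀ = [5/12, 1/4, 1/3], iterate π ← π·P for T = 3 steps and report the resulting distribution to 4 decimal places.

π = [0.2133, 0.3067, 0.4800]

t=0: π = [0.4167, 0.2500, 0.3333]
t=1: π = [0.1667, 0.3333, 0.5000]
t=2: π = [0.2333, 0.3000, 0.4667]
t=3: π = [0.2133, 0.3067, 0.4800]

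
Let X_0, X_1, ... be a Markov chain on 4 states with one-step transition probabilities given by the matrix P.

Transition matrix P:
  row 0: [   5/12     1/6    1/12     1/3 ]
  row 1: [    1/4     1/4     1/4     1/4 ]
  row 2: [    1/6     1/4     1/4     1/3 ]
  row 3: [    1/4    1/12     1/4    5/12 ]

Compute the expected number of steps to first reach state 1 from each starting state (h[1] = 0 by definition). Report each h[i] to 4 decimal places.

h = [6.6332, 0.0000, 5.9698, 7.1156]

First-step conditioning: h[1] = 0; for i ≠ 1, h[i] = 1 + Σ_k P[i][k]·h[k].
  h[0] = 1 + 5/12·h[0] + 1/12·h[2] + 1/3·h[3]
  h[2] = 1 + 1/6·h[0] + 1/4·h[2] + 1/3·h[3]
  h[3] = 1 + 1/4·h[0] + 1/4·h[2] + 5/12·h[3]
Solving the 3×3 linear system over states ≠ 1 gives exactly h = [1320/199, 0, 1188/199, 1416/199] (h[1] = 0 is the target).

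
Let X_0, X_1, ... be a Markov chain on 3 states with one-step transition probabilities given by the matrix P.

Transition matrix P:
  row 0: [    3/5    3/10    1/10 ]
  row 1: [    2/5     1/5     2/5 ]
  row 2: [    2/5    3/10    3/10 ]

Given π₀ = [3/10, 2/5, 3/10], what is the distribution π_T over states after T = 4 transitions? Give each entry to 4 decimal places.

t=0: π = [0.3000, 0.4000, 0.3000]
t=1: π = [0.4600, 0.2600, 0.2800]
t=2: π = [0.4920, 0.2740, 0.2340]
t=3: π = [0.4984, 0.2726, 0.2290]
t=4: π = [0.4997, 0.2727, 0.2276]

π = [0.4997, 0.2727, 0.2276]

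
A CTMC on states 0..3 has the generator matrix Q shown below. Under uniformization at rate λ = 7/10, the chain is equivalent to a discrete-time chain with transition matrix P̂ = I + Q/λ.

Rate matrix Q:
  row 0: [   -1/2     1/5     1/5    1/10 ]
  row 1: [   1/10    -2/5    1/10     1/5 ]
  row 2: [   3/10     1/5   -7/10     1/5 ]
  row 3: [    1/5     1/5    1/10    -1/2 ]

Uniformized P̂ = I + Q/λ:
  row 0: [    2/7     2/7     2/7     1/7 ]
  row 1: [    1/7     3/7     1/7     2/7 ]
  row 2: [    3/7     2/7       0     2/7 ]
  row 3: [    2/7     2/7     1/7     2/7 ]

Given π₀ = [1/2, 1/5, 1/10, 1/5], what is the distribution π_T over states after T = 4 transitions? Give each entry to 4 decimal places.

t=0: π = [0.5000, 0.2000, 0.1000, 0.2000]
t=1: π = [0.2714, 0.3143, 0.2000, 0.2143]
t=2: π = [0.2694, 0.3306, 0.1531, 0.2469]
t=3: π = [0.2603, 0.3329, 0.1595, 0.2472]
t=4: π = [0.2609, 0.3333, 0.1573, 0.2485]

π = [0.2609, 0.3333, 0.1573, 0.2485]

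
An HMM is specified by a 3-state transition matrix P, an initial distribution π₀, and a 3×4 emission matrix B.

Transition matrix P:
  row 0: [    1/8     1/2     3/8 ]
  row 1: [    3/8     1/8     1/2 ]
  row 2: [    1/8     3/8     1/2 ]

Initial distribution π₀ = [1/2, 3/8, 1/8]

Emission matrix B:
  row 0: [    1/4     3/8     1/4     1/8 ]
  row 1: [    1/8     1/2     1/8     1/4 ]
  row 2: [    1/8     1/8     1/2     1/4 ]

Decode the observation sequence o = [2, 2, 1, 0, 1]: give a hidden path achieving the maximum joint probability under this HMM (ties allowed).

t=0: δ = [1.250e-01, 4.688e-02, 6.250e-02]  (obs o_0=2)
t=1: δ = [4.395e-03, 7.812e-03, 2.344e-02]  ψ = [1, 0, 0]  (obs o_1=2)
t=2: δ = [1.099e-03, 4.395e-03, 1.465e-03]  ψ = [1, 2, 2]  (obs o_2=1)
t=3: δ = [4.120e-04, 6.866e-05, 2.747e-04]  ψ = [1, 0, 1]  (obs o_3=0)
t=4: δ = [1.931e-05, 1.030e-04, 1.931e-05]  ψ = [0, 0, 0]  (obs o_4=1)
backtrack: best end state = 1; path = [0, 2, 1, 0, 1]

path = [0, 2, 1, 0, 1]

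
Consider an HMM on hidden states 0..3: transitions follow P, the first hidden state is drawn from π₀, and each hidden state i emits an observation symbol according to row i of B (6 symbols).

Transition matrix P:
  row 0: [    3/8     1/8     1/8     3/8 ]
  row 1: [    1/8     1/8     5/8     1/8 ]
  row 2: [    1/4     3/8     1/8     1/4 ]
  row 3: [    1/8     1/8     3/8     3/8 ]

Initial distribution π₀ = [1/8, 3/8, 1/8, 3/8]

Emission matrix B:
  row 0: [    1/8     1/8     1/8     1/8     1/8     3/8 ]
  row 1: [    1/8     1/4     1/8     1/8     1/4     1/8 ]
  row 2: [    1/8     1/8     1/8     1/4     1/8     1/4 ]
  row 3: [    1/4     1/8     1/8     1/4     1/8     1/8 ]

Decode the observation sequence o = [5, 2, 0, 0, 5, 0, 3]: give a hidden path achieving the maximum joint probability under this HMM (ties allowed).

path = [1, 2, 3, 3, 2, 1, 2]

t=0: δ = [4.688e-02, 4.688e-02, 3.125e-02, 4.688e-02]  (obs o_0=5)
t=1: δ = [2.197e-03, 1.465e-03, 3.662e-03, 2.197e-03]  ψ = [0, 2, 1, 0]  (obs o_1=2)
t=2: δ = [1.144e-04, 1.717e-04, 1.144e-04, 2.289e-04]  ψ = [2, 2, 1, 2]  (obs o_2=0)
t=3: δ = [5.364e-06, 5.364e-06, 1.341e-05, 2.146e-05]  ψ = [0, 2, 1, 3]  (obs o_3=0)
t=4: δ = [1.257e-06, 6.286e-07, 2.012e-06, 1.006e-06]  ψ = [2, 2, 3, 3]  (obs o_4=5)
t=5: δ = [6.286e-08, 9.430e-08, 4.911e-08, 1.257e-07]  ψ = [2, 2, 1, 2]  (obs o_5=0)
t=6: δ = [2.947e-09, 2.302e-09, 1.473e-08, 1.179e-08]  ψ = [0, 2, 1, 3]  (obs o_6=3)
backtrack: best end state = 2; path = [1, 2, 3, 3, 2, 1, 2]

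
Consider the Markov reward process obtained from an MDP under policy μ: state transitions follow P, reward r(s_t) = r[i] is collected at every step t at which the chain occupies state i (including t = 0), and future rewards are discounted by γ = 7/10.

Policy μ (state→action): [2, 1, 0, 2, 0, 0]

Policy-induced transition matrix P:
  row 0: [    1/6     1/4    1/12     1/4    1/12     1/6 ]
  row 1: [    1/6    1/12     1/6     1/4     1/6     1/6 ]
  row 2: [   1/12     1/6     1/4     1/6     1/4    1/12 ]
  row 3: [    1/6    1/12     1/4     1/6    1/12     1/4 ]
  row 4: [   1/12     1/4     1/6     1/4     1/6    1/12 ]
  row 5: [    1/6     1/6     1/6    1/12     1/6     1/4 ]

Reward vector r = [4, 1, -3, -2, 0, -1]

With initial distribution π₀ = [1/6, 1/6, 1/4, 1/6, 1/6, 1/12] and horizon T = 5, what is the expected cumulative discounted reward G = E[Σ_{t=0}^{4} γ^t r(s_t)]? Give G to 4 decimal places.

t=0: π = [0.1667, 0.1667, 0.2500, 0.1667, 0.1667, 0.0833], E[r] = -0.3333, γ^t·E[r] = -0.333333, running G = -0.333333
t=1: π = [0.1319, 0.1667, 0.1875, 0.2014, 0.1597, 0.1528], E[r] = -0.4236, γ^t·E[r] = -0.296528, running G = -0.629861
t=2: π = [0.1377, 0.1603, 0.1881, 0.1921, 0.1545, 0.1672], E[r] = -0.4045, γ^t·E[r] = -0.198212, running G = -0.828073
t=3: π = [0.1381, 0.1617, 0.1869, 0.1904, 0.1549, 0.1681], E[r] = -0.3954, γ^t·E[r] = -0.135639, running G = -0.963711
t=4: π = [0.1382, 0.1617, 0.1866, 0.1905, 0.1549, 0.1681], E[r] = -0.3945, γ^t·E[r] = -0.094710, running G = -1.058421

G = -1.0584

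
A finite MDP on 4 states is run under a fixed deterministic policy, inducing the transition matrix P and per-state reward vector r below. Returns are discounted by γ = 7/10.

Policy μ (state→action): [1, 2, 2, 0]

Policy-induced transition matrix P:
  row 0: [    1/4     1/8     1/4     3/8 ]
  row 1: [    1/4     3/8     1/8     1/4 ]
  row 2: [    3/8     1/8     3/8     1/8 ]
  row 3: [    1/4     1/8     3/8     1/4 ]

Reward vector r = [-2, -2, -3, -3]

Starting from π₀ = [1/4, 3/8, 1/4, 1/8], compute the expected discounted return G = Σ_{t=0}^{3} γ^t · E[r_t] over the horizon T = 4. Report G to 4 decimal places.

G = -6.2419

t=0: π = [0.2500, 0.3750, 0.2500, 0.1250], E[r] = -2.3750, γ^t·E[r] = -2.375000, running G = -2.375000
t=1: π = [0.2813, 0.2188, 0.2500, 0.2500], E[r] = -2.5000, γ^t·E[r] = -1.750000, running G = -4.125000
t=2: π = [0.2813, 0.1797, 0.2852, 0.2539], E[r] = -2.5391, γ^t·E[r] = -1.244141, running G = -5.369141
t=3: π = [0.2856, 0.1699, 0.2949, 0.2495], E[r] = -2.5444, γ^t·E[r] = -0.872741, running G = -6.241881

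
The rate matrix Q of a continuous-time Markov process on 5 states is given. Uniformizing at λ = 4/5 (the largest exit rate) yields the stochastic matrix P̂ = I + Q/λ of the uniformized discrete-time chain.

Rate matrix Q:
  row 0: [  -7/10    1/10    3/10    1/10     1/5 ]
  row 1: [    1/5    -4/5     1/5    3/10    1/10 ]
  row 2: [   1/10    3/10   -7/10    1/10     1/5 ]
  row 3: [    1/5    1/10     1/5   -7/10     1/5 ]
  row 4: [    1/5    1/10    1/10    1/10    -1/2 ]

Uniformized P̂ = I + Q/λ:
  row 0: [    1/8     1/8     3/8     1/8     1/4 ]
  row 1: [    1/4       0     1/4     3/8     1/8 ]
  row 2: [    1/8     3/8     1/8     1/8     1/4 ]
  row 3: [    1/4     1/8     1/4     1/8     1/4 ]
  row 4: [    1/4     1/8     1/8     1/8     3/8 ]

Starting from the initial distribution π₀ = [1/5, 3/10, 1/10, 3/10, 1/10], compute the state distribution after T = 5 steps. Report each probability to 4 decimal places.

π = [0.1983, 0.1590, 0.2150, 0.1647, 0.2630]

t=0: π = [0.2000, 0.3000, 0.1000, 0.3000, 0.1000]
t=1: π = [0.2125, 0.1125, 0.2500, 0.2000, 0.2250]
t=2: π = [0.1922, 0.1734, 0.2172, 0.1531, 0.2641]
t=3: π = [0.1988, 0.1576, 0.2139, 0.1684, 0.2613]
t=4: π = [0.1984, 0.1588, 0.2155, 0.1644, 0.2630]
t=5: π = [0.1983, 0.1590, 0.2150, 0.1647, 0.2630]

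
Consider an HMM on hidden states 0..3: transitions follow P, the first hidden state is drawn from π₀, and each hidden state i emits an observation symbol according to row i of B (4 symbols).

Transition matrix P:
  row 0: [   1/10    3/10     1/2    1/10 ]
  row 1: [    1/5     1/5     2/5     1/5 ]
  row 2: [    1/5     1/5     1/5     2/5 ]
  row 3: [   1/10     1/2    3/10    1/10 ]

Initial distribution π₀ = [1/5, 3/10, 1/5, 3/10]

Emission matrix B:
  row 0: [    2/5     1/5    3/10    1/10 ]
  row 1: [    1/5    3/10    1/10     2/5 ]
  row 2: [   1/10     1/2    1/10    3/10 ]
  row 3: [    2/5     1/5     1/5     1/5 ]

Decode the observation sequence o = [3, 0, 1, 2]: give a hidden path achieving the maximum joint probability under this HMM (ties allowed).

path = [1, 0, 2, 3]

t=0: δ = [2.000e-02, 1.200e-01, 6.000e-02, 6.000e-02]  (obs o_0=3)
t=1: δ = [9.600e-03, 6.000e-03, 4.800e-03, 9.600e-03]  ψ = [1, 3, 1, 1]  (obs o_1=0)
t=2: δ = [2.400e-04, 1.440e-03, 2.400e-03, 3.840e-04]  ψ = [1, 3, 0, 2]  (obs o_2=1)
t=3: δ = [1.440e-04, 4.800e-05, 5.760e-05, 1.920e-04]  ψ = [2, 2, 1, 2]  (obs o_3=2)
backtrack: best end state = 3; path = [1, 0, 2, 3]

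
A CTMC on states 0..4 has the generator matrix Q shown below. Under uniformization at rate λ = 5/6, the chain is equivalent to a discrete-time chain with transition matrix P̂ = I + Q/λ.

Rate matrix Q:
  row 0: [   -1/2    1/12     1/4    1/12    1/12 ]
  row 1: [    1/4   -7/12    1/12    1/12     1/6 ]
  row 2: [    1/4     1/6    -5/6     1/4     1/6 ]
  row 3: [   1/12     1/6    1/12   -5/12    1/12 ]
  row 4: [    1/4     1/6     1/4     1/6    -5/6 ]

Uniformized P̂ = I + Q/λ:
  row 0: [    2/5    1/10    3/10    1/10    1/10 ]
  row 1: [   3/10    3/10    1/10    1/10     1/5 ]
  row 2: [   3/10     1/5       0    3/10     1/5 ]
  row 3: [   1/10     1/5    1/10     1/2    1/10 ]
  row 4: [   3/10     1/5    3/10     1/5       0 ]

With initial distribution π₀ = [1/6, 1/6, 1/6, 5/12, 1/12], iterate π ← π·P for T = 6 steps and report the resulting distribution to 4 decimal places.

t=0: π = [0.1667, 0.1667, 0.1667, 0.4167, 0.0833]
t=1: π = [0.2333, 0.2000, 0.1333, 0.3083, 0.1250]
t=2: π = [0.2617, 0.1967, 0.1583, 0.2625, 0.1208]
t=3: π = [0.2737, 0.1935, 0.1607, 0.2488, 0.1234]
t=4: π = [0.2776, 0.1920, 0.1634, 0.2440, 0.1231]
t=5: π = [0.2790, 0.1914, 0.1638, 0.2426, 0.1232]
t=6: π = [0.2794, 0.1912, 0.1641, 0.2421, 0.1232]

π = [0.2794, 0.1912, 0.1641, 0.2421, 0.1232]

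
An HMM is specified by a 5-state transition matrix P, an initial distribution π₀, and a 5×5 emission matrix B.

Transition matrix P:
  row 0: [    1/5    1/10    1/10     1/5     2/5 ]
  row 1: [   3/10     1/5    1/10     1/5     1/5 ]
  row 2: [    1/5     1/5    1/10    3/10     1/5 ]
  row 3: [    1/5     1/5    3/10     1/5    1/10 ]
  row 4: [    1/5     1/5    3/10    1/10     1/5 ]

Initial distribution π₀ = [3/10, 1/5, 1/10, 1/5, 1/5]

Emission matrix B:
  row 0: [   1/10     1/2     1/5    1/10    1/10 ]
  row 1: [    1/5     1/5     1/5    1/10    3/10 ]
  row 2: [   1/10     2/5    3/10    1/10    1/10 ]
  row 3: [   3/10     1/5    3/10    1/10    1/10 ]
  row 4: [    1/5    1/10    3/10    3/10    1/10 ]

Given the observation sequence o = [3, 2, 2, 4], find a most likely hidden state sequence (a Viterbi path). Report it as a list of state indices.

path = [4, 2, 3, 1]

t=0: δ = [3.000e-02, 2.000e-02, 1.000e-02, 2.000e-02, 6.000e-02]  (obs o_0=3)
t=1: δ = [2.400e-03, 2.400e-03, 5.400e-03, 1.800e-03, 3.600e-03]  ψ = [4, 4, 4, 0, 0]  (obs o_1=2)
t=2: δ = [2.160e-04, 2.160e-04, 3.240e-04, 4.860e-04, 3.240e-04]  ψ = [2, 2, 4, 2, 2]  (obs o_2=2)
t=3: δ = [9.720e-06, 2.916e-05, 1.458e-05, 9.720e-06, 8.640e-06]  ψ = [3, 3, 3, 2, 0]  (obs o_3=4)
backtrack: best end state = 1; path = [4, 2, 3, 1]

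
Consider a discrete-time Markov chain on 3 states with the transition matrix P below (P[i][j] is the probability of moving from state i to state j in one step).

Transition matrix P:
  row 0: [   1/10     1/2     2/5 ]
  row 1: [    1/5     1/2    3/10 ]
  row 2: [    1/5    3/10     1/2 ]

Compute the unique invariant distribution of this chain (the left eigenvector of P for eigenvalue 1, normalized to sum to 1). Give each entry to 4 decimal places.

Balance equations π_j = Σ_i π_i·P[i][j]:
  π_0 = 1/10·π_0 + 1/5·π_1 + 1/5·π_2
  π_1 = 1/2·π_0 + 1/2·π_1 + 3/10·π_2
  normalize: π_0 + π_1 + π_2 = 1
Solving the linear system gives exactly π = [2/11, 37/88, 35/88].

π = [0.1818, 0.4205, 0.3977]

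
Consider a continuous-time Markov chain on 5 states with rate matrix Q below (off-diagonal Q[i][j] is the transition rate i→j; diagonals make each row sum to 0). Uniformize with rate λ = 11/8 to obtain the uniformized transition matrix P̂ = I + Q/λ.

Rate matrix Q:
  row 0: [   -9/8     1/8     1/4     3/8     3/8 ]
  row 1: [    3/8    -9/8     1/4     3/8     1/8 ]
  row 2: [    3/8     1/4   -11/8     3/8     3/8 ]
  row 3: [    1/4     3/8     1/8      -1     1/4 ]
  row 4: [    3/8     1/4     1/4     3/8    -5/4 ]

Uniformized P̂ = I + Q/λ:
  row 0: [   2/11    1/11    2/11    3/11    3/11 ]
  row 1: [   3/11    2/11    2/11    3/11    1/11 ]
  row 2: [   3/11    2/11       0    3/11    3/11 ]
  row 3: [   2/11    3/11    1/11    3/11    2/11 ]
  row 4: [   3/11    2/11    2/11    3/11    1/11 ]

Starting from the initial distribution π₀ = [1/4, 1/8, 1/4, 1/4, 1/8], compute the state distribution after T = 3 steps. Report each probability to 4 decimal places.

t=0: π = [0.2500, 0.1250, 0.2500, 0.2500, 0.1250]
t=1: π = [0.2273, 0.1818, 0.1136, 0.2727, 0.2045]
t=2: π = [0.2273, 0.1860, 0.1364, 0.2727, 0.1777]
t=3: π = [0.2273, 0.1860, 0.1322, 0.2727, 0.1818]

π = [0.2273, 0.1860, 0.1322, 0.2727, 0.1818]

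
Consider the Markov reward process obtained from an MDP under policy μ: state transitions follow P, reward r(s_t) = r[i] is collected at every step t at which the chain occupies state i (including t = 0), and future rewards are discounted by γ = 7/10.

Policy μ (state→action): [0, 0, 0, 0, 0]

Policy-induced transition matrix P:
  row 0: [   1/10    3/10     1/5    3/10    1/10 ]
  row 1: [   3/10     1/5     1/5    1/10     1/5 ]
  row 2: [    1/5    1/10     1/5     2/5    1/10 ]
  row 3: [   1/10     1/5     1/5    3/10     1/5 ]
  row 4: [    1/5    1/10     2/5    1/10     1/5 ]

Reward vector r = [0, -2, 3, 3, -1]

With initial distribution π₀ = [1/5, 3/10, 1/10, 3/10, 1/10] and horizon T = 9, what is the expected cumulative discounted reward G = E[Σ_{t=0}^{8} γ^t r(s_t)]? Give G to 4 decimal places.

t=0: π = [0.2000, 0.3000, 0.1000, 0.3000, 0.1000], E[r] = 0.5000, γ^t·E[r] = 0.500000, running G = 0.500000
t=1: π = [0.1800, 0.2000, 0.2200, 0.2300, 0.1700], E[r] = 0.7800, γ^t·E[r] = 0.546000, running G = 1.046000
t=2: π = [0.1790, 0.1790, 0.2340, 0.2480, 0.1600], E[r] = 0.9280, γ^t·E[r] = 0.454720, running G = 1.500720
t=3: π = [0.1752, 0.1785, 0.2320, 0.2556, 0.1587], E[r] = 0.9471, γ^t·E[r] = 0.324855, running G = 1.825575
t=4: π = [0.1748, 0.1785, 0.2317, 0.2558, 0.1593], E[r] = 0.9463, γ^t·E[r] = 0.227211, running G = 2.052787
t=5: π = [0.1748, 0.1784, 0.2319, 0.2556, 0.1593], E[r] = 0.9464, γ^t·E[r] = 0.159054, running G = 2.211840
t=6: π = [0.1748, 0.1784, 0.2319, 0.2556, 0.1593], E[r] = 0.9465, γ^t·E[r] = 0.111352, running G = 2.323193
t=7: π = [0.1748, 0.1784, 0.2319, 0.2556, 0.1593], E[r] = 0.9465, γ^t·E[r] = 0.077948, running G = 2.401140
t=8: π = [0.1748, 0.1784, 0.2319, 0.2556, 0.1593], E[r] = 0.9465, γ^t·E[r] = 0.054563, running G = 2.455704

G = 2.4557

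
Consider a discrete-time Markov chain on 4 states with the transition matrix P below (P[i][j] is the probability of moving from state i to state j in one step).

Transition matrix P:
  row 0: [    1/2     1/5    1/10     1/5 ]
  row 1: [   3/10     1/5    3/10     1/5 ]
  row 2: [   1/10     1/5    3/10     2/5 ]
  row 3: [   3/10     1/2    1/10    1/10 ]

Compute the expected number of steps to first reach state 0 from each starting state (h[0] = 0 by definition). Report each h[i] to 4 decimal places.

First-step conditioning: h[0] = 0; for i ≠ 0, h[i] = 1 + Σ_k P[i][k]·h[k].
  h[1] = 1 + 1/5·h[1] + 3/10·h[2] + 1/5·h[3]
  h[2] = 1 + 1/5·h[1] + 3/10·h[2] + 2/5·h[3]
  h[3] = 1 + 1/2·h[1] + 1/10·h[2] + 1/10·h[3]
Solving the 3×3 linear system over states ≠ 0 gives exactly h = [0, 285/71, 340/71, 275/71] (h[0] = 0 is the target).

h = [0.0000, 4.0141, 4.7887, 3.8732]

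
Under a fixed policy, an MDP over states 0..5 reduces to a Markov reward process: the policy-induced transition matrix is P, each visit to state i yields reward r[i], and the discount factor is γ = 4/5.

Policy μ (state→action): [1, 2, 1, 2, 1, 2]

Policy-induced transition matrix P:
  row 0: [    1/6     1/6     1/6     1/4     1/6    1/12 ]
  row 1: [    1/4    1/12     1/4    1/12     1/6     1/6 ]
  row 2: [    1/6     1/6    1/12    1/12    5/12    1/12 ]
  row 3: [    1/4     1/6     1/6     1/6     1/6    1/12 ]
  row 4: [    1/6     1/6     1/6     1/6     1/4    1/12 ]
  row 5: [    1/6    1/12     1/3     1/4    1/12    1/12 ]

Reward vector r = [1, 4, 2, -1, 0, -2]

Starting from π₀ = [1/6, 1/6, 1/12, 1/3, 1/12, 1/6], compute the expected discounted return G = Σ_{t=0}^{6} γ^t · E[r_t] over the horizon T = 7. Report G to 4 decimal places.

t=0: π = [0.1667, 0.1667, 0.0833, 0.3333, 0.0833, 0.1667], E[r] = 0.3333, γ^t·E[r] = 0.333333, running G = 0.333333
t=1: π = [0.2083, 0.1389, 0.2014, 0.1736, 0.1806, 0.0972], E[r] = 0.7986, γ^t·E[r] = 0.638889, running G = 0.972222
t=2: π = [0.1927, 0.1470, 0.1777, 0.1638, 0.2240, 0.0949], E[r] = 0.7824, γ^t·E[r] = 0.500741, running G = 1.472963
t=3: π = [0.1926, 0.1465, 0.1799, 0.1636, 0.2218, 0.0956], E[r] = 0.7837, γ^t·E[r] = 0.401259, running G = 1.874222
t=4: π = [0.1925, 0.1465, 0.1798, 0.1635, 0.2222, 0.0955], E[r] = 0.7835, γ^t·E[r] = 0.320938, running G = 2.195160
t=5: π = [0.1925, 0.1465, 0.1798, 0.1635, 0.2222, 0.0955], E[r] = 0.7836, γ^t·E[r] = 0.256754, running G = 2.451915
t=6: π = [0.1925, 0.1465, 0.1798, 0.1635, 0.2222, 0.0955], E[r] = 0.7836, γ^t·E[r] = 0.205404, running G = 2.657319

G = 2.6573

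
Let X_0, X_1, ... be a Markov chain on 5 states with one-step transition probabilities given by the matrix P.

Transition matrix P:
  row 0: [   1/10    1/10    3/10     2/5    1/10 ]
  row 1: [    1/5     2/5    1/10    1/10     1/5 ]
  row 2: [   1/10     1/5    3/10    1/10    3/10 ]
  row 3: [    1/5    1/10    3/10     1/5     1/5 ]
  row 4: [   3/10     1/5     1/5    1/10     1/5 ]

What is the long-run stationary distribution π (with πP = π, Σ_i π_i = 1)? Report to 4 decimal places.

Balance equations π_j = Σ_i π_i·P[i][j]:
  π_0 = 1/10·π_0 + 1/5·π_1 + 1/10·π_2 + 1/5·π_3 + 3/10·π_4
  π_1 = 1/10·π_0 + 2/5·π_1 + 1/5·π_2 + 1/10·π_3 + 1/5·π_4
  π_2 = 3/10·π_0 + 1/10·π_1 + 3/10·π_2 + 3/10·π_3 + 1/5·π_4
  π_3 = 2/5·π_0 + 1/10·π_1 + 1/10·π_2 + 1/5·π_3 + 1/10·π_4
  normalize: π_0 + π_1 + π_2 + π_3 + π_4 = 1
Solving the linear system gives exactly π = [161/900, 557/2700, 643/2700, 461/2700, 139/675].

π = [0.1789, 0.2063, 0.2381, 0.1707, 0.2059]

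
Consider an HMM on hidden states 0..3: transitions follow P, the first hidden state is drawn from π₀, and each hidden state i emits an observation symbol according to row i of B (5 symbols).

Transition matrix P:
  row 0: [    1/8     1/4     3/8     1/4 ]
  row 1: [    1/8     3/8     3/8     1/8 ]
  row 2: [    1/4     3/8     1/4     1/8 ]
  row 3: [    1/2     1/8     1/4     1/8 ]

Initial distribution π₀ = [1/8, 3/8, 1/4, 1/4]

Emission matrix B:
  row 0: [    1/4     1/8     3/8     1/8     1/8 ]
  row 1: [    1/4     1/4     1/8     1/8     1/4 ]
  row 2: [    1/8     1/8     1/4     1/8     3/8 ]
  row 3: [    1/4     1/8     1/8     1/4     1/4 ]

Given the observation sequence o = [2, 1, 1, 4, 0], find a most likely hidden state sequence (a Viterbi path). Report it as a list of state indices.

path = [2, 1, 1, 2, 1]

t=0: δ = [4.688e-02, 4.688e-02, 6.250e-02, 3.125e-02]  (obs o_0=2)
t=1: δ = [1.953e-03, 5.859e-03, 2.197e-03, 1.465e-03]  ψ = [2, 2, 0, 0]  (obs o_1=1)
t=2: δ = [9.155e-05, 5.493e-04, 2.747e-04, 9.155e-05]  ψ = [1, 1, 1, 1]  (obs o_2=1)
t=3: δ = [8.583e-06, 5.150e-05, 7.725e-05, 1.717e-05]  ψ = [1, 1, 1, 1]  (obs o_3=4)
t=4: δ = [4.828e-06, 7.242e-06, 2.414e-06, 2.414e-06]  ψ = [2, 2, 1, 2]  (obs o_4=0)
backtrack: best end state = 1; path = [2, 1, 1, 2, 1]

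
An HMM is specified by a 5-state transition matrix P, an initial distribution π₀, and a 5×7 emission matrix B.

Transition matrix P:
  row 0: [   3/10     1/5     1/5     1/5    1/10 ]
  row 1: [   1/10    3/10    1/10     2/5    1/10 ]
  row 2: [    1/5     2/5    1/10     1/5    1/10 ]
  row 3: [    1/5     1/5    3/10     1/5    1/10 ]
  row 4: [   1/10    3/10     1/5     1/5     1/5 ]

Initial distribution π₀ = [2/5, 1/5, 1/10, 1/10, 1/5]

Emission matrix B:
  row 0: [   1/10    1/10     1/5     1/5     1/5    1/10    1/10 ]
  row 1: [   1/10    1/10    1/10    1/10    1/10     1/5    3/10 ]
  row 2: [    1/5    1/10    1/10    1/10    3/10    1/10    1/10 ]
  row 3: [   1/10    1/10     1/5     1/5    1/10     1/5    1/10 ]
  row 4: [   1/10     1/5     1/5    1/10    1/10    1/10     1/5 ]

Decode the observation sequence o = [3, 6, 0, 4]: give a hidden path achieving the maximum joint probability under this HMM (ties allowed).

t=0: δ = [8.000e-02, 2.000e-02, 1.000e-02, 2.000e-02, 2.000e-02]  (obs o_0=3)
t=1: δ = [2.400e-03, 4.800e-03, 1.600e-03, 1.600e-03, 1.600e-03]  ψ = [0, 0, 0, 0, 0]  (obs o_1=6)
t=2: δ = [7.200e-05, 1.440e-04, 9.600e-05, 1.920e-04, 4.800e-05]  ψ = [0, 1, 0, 1, 1]  (obs o_2=0)
t=3: δ = [7.680e-06, 4.320e-06, 1.728e-05, 5.760e-06, 1.920e-06]  ψ = [3, 1, 3, 1, 3]  (obs o_3=4)
backtrack: best end state = 2; path = [0, 1, 3, 2]

path = [0, 1, 3, 2]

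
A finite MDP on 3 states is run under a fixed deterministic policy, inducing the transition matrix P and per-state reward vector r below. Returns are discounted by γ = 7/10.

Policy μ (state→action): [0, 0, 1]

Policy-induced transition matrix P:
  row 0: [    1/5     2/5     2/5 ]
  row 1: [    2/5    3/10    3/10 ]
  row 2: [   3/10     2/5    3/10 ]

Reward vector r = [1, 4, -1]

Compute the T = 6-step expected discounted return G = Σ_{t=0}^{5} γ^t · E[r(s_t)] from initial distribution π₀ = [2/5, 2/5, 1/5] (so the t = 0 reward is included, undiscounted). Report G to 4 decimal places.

t=0: π = [0.4000, 0.4000, 0.2000], E[r] = 1.8000, γ^t·E[r] = 1.800000, running G = 1.800000
t=1: π = [0.3000, 0.3600, 0.3400], E[r] = 1.4000, γ^t·E[r] = 0.980000, running G = 2.780000
t=2: π = [0.3060, 0.3640, 0.3300], E[r] = 1.4320, γ^t·E[r] = 0.701680, running G = 3.481680
t=3: π = [0.3058, 0.3636, 0.3306], E[r] = 1.4296, γ^t·E[r] = 0.490353, running G = 3.972033
t=4: π = [0.3058, 0.3636, 0.3306], E[r] = 1.4298, γ^t·E[r] = 0.343285, running G = 4.315318
t=5: π = [0.3058, 0.3636, 0.3306], E[r] = 1.4298, γ^t·E[r] = 0.240298, running G = 4.555617

G = 4.5556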